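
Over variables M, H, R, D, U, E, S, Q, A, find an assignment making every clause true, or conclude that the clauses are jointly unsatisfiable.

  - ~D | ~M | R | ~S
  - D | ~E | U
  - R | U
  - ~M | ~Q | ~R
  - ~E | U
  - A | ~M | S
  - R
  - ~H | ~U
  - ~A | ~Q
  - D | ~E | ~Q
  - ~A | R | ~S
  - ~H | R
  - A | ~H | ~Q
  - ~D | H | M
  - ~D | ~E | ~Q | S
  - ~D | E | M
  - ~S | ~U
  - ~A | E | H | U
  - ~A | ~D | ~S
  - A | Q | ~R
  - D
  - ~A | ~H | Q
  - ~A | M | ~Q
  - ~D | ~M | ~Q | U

Unit clause (R) forces R = True.
Unit clause (D) forces D = True.
Try M = False:
  (~D | H | M) forces H = True.
  (~H | ~U) forces U = False.
  (~E | U) forces E = False.
  clause (~D | E | M) is falsified — backtrack.
So M = True.
  then (~M | ~Q | ~R) forces Q = False.
  then (A | Q | ~R) forces A = True.
  then (~A | ~H | Q) forces H = False.
  then (~A | ~D | ~S) forces S = False.
Try U = False:
  (~E | U) forces E = False.
  clause (~A | E | H | U) is falsified — backtrack.
So U = True.
Set E = True.
All clauses satisfied.

M=T, H=F, R=T, D=T, U=T, E=T, S=F, Q=F, A=T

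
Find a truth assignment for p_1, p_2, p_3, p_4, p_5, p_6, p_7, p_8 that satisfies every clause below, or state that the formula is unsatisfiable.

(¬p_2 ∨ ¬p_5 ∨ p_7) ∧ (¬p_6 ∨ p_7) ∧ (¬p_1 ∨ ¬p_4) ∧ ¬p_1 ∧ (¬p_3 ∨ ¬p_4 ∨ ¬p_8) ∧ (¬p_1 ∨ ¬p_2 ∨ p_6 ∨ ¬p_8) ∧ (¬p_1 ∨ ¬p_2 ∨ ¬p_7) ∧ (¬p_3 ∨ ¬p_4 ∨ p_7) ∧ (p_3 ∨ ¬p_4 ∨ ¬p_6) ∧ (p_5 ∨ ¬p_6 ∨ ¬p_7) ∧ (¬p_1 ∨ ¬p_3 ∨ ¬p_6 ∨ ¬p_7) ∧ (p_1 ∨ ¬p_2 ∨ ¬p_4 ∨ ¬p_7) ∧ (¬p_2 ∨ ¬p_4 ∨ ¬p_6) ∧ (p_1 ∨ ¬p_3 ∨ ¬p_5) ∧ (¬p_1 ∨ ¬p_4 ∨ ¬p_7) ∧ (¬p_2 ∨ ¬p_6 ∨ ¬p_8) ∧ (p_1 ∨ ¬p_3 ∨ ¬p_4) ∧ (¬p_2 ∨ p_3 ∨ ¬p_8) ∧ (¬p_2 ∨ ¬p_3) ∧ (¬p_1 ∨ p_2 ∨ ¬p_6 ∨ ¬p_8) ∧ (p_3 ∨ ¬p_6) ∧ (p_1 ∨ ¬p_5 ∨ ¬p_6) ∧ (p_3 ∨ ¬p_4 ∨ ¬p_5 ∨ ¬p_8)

Unit clause (¬p_1) forces p_1 = False.
Set p_2 = False.
Set p_3 = False.
  then (p_3 ∨ ¬p_6) forces p_6 = False.
Set p_4 = True.
Set p_5 = False.
Set p_7 = True.
Set p_8 = True.
All clauses satisfied.

p_1 = False, p_2 = False, p_3 = False, p_4 = True, p_5 = False, p_6 = False, p_7 = True, p_8 = True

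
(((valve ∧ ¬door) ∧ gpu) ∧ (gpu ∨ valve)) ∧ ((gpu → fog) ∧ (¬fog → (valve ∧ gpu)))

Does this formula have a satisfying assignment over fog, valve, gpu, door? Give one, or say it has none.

fog = True; valve = True; gpu = True; door = False

  ((valve ∧ ¬door) ∧ gpu) ∧ (gpu ∨ valve) = True
    (valve ∧ ¬door) ∧ gpu = True
      valve ∧ ¬door = True
        ¬door = True
    gpu ∨ valve = True
  (gpu → fog) ∧ (¬fog → (valve ∧ gpu)) = True
    gpu → fog = True
    ¬fog → (valve ∧ gpu) = True
      ¬fog = False
      valve ∧ gpu = True
Both conjuncts True, so the formula holds.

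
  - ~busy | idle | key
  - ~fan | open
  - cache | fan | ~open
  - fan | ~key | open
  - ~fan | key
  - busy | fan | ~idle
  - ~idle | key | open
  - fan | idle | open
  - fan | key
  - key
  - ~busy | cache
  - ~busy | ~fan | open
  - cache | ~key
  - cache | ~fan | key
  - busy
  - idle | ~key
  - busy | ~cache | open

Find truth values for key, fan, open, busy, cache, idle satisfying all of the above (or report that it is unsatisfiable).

key = True; fan = False; open = True; busy = True; cache = True; idle = True

Unit clause (key) forces key = True.
In (cache | ~key) only cache is left, so cache = True.
Unit clause (busy) forces busy = True.
In (idle | ~key) only idle is left, so idle = True.
Set fan = False.
  then (fan | ~key | open) forces open = True.
All clauses satisfied.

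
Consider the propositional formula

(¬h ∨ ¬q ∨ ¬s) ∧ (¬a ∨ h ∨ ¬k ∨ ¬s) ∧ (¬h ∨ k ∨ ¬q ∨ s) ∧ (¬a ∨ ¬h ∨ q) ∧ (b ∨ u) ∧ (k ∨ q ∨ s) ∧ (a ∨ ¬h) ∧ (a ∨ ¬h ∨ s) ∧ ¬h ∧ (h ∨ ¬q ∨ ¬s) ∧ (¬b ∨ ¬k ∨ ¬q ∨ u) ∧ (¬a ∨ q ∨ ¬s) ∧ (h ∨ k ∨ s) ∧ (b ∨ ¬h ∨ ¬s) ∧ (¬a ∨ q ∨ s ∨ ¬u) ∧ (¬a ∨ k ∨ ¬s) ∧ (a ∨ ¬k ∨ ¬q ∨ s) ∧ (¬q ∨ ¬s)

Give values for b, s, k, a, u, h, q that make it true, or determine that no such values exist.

b=T; s=T; k=T; a=F; u=T; h=F; q=F

Unit clause (¬h) forces h = False.
Set b = True.
Set s = True.
  then (h ∨ ¬q ∨ ¬s) forces q = False.
  then (¬a ∨ q ∨ ¬s) forces a = False.
Set k = True.
Set u = True.
All clauses satisfied.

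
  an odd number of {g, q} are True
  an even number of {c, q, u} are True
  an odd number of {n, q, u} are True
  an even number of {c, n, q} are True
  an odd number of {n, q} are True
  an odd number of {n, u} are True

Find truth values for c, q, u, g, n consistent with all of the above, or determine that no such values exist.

Adding constraints 2, 4, 6 mod 2: every variable appears an even number of times on the left, so the left side is 0.
But the right sides sum to 1 (mod 2). 0 ≠ 1 — the system is inconsistent.

Unsatisfiable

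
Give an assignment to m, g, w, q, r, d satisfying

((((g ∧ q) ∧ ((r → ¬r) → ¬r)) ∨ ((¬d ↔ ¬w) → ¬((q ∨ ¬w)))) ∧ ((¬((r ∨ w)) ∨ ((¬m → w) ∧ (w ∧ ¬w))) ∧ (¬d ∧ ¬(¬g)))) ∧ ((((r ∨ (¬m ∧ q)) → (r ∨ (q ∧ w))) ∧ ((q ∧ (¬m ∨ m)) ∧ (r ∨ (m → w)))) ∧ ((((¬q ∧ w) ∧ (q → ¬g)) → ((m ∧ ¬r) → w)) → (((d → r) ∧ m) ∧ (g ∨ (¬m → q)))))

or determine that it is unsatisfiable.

Case w = True: the conjunct ¬((r ∨ w)) ∨ ((¬m → w) ∧ (w ∧ ¬w)) becomes ¬True ∨ (True ∧ False) = False.
Case w = False: the formula simplifies to ((((g ∧ q) ∧ ((r → ¬r) → ¬r)) ∨ d) ∧ (¬r ∧ (¬d ∧ ¬(¬g)))) ∧ ((((r ∨ (¬m ∧ q)) → r) ∧ ((q ∧ (¬m ∨ m)) ∧ (r ∨ ¬m))) ∧ (((d → r) ∧ m) ∧ (g ∨ (¬m → q)))).
  m = True: simplifies to ((((g ∧ q) ∧ ((r → ¬r) → ¬r)) ∨ d) ∧ (¬r ∧ (¬d ∧ ¬(¬g)))) ∧ (((r → r) ∧ (q ∧ r)) ∧ (d → r)).
    r = True: the conjunct ¬r is False.
    r = False: the conjunct r is False.
  m = False: the conjunct m is False.
Both cases fail — unsatisfiable.

No satisfying assignment exists.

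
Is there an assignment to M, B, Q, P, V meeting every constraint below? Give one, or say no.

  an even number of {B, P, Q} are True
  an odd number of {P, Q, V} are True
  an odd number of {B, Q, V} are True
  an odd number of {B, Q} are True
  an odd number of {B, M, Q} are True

M = False; B = True; Q = False; P = True; V = False

{B, P, Q}: 2 true → even ✓
{P, Q, V}: 1 true → odd ✓
{B, Q, V}: 1 true → odd ✓
{B, Q}: 1 true → odd ✓
{B, M, Q}: 1 true → odd ✓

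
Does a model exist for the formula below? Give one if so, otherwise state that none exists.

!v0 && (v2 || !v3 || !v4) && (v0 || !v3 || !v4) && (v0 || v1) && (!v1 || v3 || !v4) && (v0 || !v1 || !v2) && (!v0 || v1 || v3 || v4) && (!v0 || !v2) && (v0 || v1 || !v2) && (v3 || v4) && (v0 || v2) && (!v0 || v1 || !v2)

Case v0 = True:
  Clause (!v0) is falsified — contradiction.
Case v0 = False:
  (v0 || v1) forces v1 = True.
  (v0 || !v1 || !v2) forces v2 = False.
  Clause (v0 || v2) is falsified — contradiction.
Both cases fail, so the formula is unsatisfiable.

Unsatisfiable — no assignment works.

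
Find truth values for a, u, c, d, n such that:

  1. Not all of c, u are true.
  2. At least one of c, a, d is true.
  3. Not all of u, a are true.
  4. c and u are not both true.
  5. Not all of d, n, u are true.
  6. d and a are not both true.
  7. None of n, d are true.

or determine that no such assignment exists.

a = False; u = False; c = True; d = False; n = False

  (1) {c, u}: 1/2 true — not all ✓
  (2) {c, a, d}: 1 true — at least one ✓
  (3) {u, a}: 0/2 true — not all ✓
  (4) c=T, u=F — not both ✓
  (5) {d, n, u}: 0/3 true — not all ✓
  (6) d=F, a=F — not both ✓
  (7) {n, d}: 0 true — none ✓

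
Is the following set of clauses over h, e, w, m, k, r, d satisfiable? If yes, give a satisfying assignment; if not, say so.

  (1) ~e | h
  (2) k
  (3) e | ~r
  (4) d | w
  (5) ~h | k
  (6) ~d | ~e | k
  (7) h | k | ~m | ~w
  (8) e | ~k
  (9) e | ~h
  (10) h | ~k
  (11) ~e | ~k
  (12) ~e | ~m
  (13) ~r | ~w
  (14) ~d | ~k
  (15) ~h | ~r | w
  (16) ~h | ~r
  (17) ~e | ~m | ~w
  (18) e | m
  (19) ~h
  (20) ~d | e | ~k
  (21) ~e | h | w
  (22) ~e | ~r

No satisfying assignment exists.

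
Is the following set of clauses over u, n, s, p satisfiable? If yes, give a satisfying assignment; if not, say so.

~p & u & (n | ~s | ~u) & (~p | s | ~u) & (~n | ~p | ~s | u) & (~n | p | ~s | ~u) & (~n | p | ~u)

Unit clause (~p) forces p = False.
Unit clause (u) forces u = True.
In (~n | p | ~u) only ~n is left, so n = False.
In (n | ~s | ~u) only ~s is left, so s = False.
Check each clause:
  (~p): ~p holds.
  (u): u holds.
  (n | ~s | ~u): ~s holds.
  (~p | s | ~u): ~p holds.
  (~n | ~p | ~s | u): ~n holds.
  (~n | p | ~s | ~u): ~n holds.
  (~n | p | ~u): ~n holds.
All clauses satisfied.

u: True, n: False, s: False, p: False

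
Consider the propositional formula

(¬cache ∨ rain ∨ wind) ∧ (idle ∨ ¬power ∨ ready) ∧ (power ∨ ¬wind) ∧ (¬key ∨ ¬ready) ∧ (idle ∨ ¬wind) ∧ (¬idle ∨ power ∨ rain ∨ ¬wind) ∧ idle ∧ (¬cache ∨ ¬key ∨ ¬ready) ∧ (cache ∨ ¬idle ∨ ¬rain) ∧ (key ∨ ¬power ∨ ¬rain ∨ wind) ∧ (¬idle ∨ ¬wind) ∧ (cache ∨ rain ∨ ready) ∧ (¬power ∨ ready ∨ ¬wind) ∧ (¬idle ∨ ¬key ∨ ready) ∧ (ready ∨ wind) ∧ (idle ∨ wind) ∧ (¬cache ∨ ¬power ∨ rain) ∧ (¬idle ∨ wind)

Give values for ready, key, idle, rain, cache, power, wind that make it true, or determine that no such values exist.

The formula is unsatisfiable.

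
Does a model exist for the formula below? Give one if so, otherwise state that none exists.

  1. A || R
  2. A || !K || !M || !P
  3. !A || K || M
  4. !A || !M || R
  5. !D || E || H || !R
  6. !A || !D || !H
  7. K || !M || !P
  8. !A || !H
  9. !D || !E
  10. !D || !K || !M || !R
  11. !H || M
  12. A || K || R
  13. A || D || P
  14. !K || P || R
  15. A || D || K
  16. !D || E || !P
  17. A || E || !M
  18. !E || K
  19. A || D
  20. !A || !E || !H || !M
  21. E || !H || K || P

Set M = False.
  then (!H || M) forces H = False.
Try K = False:
  (!A || K || M) forces A = False.
  (A || R) forces R = True.
  (A || D || K) forces D = True.
  (!D || E || H || !R) forces E = True.
  clause (!D || !E) is falsified — backtrack.
So K = True.
Try A = False:
  (A || R) forces R = True.
  (A || D) forces D = True.
  (!D || E || H || !R) forces E = True.
  clause (!D || !E) is falsified — backtrack.
So A = True.
Set E = False.
Set P = True.
  then (!D || E || !P) forces D = False.
Set R = False.
All clauses satisfied.

M = False, K = True, A = True, E = False, P = True, D = False, R = False, H = False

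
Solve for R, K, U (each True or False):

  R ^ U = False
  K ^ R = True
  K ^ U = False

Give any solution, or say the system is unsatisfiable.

UNSATISFIABLE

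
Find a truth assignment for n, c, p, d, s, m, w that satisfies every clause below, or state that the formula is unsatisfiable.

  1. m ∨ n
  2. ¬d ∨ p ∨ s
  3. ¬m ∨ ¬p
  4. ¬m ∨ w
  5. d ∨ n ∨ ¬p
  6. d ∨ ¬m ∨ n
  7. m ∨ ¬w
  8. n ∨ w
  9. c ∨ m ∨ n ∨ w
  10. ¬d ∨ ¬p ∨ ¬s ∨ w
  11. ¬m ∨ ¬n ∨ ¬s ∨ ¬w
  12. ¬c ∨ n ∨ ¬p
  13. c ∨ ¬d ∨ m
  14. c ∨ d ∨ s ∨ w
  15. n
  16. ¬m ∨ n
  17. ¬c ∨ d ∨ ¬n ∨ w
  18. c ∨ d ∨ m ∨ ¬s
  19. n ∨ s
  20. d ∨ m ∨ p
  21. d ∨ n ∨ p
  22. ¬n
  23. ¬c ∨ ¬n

Case n = True:
  Clause (¬n) is falsified — contradiction.
Case n = False:
  Clause (n) is falsified — contradiction.
Both cases fail, so the formula is unsatisfiable.

Unsatisfiable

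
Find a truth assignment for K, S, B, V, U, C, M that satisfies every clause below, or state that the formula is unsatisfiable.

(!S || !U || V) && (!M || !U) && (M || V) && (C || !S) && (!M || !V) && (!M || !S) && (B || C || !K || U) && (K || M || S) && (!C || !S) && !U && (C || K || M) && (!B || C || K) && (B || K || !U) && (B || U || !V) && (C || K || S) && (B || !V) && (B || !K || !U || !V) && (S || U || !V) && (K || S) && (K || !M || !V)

Unit clause (!U) forces U = False.
Try K = False:
  (K || S) forces S = True.
  (C || !S) forces C = True.
  clause (!C || !S) is falsified — backtrack.
So K = True.
Set S = False.
  then (S || U || !V) forces V = False.
  then (M || V) forces M = True.
Set B = False.
  then (B || C || !K || U) forces C = True.
All clauses satisfied.

K: True, S: False, B: False, V: False, U: False, C: True, M: True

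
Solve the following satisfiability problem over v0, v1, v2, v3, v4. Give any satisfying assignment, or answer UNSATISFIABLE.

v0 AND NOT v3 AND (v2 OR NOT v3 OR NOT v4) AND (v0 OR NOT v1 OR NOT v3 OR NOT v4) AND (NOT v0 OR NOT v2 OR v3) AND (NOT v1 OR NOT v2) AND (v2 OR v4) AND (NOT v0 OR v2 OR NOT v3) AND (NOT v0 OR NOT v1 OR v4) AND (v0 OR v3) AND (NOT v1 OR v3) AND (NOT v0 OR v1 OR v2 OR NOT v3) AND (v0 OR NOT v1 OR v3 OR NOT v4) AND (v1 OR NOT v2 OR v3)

Unit clause (v0) forces v0 = True.
Unit clause (NOT v3) forces v3 = False.
In (NOT v0 OR NOT v2 OR v3) only NOT v2 is left, so v2 = False.
In (v2 OR v4) only v4 is left, so v4 = True.
In (NOT v1 OR v3) only NOT v1 is left, so v1 = False.
All clauses satisfied.

v0: True, v1: False, v2: False, v3: False, v4: True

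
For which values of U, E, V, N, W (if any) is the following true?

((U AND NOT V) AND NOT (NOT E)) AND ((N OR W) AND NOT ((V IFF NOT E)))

Unsatisfiable

Case E = True: the formula simplifies to (U AND NOT V) AND ((N OR W) AND NOT (NOT V)).
  V = True: the conjunct NOT V is False.
  V = False: the conjunct NOT (NOT V) becomes NOT (NOT False) = False.
Case E = False: the conjunct NOT (NOT E) becomes NOT (NOT False) = False.
Both cases fail — unsatisfiable.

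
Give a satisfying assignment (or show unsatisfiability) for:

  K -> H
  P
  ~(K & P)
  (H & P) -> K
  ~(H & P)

Unit clause (P) forces P = True.
In (~H | ~P) only ~H is left, so H = False.
In (~K | ~P) only ~K is left, so K = False.
Check each clause:
  (P): P holds.
  (~H | ~P): ~H holds.
  (~H | K | ~P): ~H holds.
  (~K | ~P): ~K holds.
  (H | ~K): ~K holds.
All clauses satisfied.

H = False; K = False; P = True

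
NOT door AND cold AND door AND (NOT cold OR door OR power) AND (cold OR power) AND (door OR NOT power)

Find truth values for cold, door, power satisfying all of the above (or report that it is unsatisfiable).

Case door = True:
  Clause (NOT door) is falsified — contradiction.
Case door = False:
  Clause (door) is falsified — contradiction.
Both cases fail, so the formula is unsatisfiable.

UNSATISFIABLE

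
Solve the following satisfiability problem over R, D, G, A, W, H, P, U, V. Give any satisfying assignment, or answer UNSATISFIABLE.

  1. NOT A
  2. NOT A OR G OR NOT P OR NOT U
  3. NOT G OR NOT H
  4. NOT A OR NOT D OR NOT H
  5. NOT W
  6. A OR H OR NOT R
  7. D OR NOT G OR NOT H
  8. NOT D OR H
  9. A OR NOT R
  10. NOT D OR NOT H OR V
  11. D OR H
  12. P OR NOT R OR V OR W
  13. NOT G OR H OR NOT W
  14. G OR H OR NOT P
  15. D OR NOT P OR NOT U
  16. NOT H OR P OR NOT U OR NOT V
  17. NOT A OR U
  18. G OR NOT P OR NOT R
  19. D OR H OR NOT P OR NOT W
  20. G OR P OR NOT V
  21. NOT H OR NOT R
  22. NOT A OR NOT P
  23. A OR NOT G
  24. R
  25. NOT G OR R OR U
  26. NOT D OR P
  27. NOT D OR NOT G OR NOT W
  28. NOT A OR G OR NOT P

Case R = True:
  (NOT A) forces A = False.
  Clause (A OR NOT R) is falsified — contradiction.
Case R = False:
  Clause (R) is falsified — contradiction.
Both cases fail, so the formula is unsatisfiable.

The formula is unsatisfiable.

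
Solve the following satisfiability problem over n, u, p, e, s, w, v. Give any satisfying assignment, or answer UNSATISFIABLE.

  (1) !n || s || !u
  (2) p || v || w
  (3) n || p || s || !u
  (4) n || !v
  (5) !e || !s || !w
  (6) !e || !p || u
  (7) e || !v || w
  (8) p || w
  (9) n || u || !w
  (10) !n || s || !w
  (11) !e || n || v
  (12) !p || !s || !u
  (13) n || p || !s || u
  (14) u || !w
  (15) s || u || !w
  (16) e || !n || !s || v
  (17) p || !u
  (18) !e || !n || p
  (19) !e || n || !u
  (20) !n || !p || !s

n=F, u=F, p=T, e=F, s=F, w=F, v=F

Set n = False.
  then (n || !v) forces v = False.
  then (!e || n || v) forces e = False.
Set u = False.
  then (n || u || !w) forces w = False.
  then (p || v || w) forces p = True.
Set s = False.
All clauses satisfied.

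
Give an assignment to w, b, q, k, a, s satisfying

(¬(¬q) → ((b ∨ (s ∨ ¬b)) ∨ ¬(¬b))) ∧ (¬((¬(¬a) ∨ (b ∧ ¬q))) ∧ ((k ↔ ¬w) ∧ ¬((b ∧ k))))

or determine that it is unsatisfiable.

w = True, b = False, q = True, k = False, a = False, s = False

  ¬(¬q) → ((b ∨ (s ∨ ¬b)) ∨ ¬(¬b)) = True
    ¬(¬q) = True
      ¬q = False
    (b ∨ (s ∨ ¬b)) ∨ ¬(¬b) = True
      b ∨ (s ∨ ¬b) = True
        s ∨ ¬b = True
          ¬b = True
      ¬(¬b) = False
        ¬b = True
  ¬((¬(¬a) ∨ (b ∧ ¬q))) ∧ ((k ↔ ¬w) ∧ ¬((b ∧ k))) = True
    ¬((¬(¬a) ∨ (b ∧ ¬q))) = True
      ¬(¬a) ∨ (b ∧ ¬q) = False
        ¬(¬a) = False
          ¬a = True
        b ∧ ¬q = False
          ¬q = False
    (k ↔ ¬w) ∧ ¬((b ∧ k)) = True
      k ↔ ¬w = True
        ¬w = False
      ¬((b ∧ k)) = True
        b ∧ k = False
Both conjuncts True, so the formula holds.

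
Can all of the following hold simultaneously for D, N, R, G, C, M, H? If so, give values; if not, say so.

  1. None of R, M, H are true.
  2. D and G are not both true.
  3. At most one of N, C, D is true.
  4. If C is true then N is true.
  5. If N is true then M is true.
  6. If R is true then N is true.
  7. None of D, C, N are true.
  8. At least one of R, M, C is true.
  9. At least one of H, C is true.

Case C = True:
  Constraint (7) is violated (C=T) — contradiction.
Case C = False:
  (1) forces R = False.
  (1) forces M = False.
  Constraint (8) is violated (R=F, M=F, C=F) — contradiction.
Both cases fail — unsatisfiable.

Unsatisfiable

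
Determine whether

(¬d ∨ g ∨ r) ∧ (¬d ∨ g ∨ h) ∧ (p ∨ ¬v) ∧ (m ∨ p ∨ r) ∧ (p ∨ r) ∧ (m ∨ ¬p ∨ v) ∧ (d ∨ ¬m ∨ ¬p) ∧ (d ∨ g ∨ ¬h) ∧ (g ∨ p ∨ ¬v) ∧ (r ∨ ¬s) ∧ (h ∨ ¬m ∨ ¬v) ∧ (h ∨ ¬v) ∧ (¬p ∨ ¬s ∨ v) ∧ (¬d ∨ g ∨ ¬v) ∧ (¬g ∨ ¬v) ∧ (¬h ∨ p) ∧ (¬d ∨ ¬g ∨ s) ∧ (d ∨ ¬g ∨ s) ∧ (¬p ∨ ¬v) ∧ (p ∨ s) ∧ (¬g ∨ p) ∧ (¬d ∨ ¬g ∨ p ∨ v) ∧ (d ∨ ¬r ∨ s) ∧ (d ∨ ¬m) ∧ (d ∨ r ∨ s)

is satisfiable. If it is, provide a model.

s = True, d = False, h = False, p = False, g = False, r = True, v = False, m = False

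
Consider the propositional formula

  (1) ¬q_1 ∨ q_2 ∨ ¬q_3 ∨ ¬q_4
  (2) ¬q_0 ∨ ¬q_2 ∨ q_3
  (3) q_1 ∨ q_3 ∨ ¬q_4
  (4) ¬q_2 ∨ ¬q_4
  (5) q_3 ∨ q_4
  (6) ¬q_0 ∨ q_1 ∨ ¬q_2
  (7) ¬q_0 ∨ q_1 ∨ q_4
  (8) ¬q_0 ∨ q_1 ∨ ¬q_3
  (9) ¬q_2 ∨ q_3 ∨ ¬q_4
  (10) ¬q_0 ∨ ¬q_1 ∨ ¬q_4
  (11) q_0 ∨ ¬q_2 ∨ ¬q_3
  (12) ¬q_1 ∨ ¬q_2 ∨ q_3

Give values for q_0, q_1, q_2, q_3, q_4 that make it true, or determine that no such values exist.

q_0 = False, q_1 = True, q_2 = False, q_3 = False, q_4 = True

Set q_0 = False.
Set q_1 = True.
Set q_2 = False.
Set q_3 = False.
  then (q_3 ∨ q_4) forces q_4 = True.
All clauses satisfied.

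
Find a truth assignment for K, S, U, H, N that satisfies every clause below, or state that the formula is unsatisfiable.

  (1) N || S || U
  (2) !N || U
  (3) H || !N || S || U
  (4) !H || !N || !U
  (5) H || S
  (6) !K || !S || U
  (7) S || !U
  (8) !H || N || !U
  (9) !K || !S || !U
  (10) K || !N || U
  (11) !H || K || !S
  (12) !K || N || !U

Set K = False.
Try S = False:
  (H || S) forces H = True.
  (S || !U) forces U = False.
  (N || S || U) forces N = True.
  clause (!N || U) is falsified — backtrack.
So S = True.
  then (!H || K || !S) forces H = False.
Set U = True.
Set N = True.
All clauses satisfied.

K: False; S: True; U: True; H: False; N: True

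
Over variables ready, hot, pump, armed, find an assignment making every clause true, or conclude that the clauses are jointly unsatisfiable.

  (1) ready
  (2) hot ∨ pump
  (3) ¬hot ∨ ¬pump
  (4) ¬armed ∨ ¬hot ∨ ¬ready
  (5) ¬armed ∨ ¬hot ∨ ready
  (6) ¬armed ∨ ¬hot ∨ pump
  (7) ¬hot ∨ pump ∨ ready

ready = True, hot = False, pump = True, armed = False

Unit clause (ready) forces ready = True.
Set hot = False.
  then (hot ∨ pump) forces pump = True.
Set armed = False.
Check each clause:
  (ready): ready holds.
  (hot ∨ pump): pump holds.
  (¬hot ∨ ¬pump): ¬hot holds.
  (¬armed ∨ ¬hot ∨ ¬ready): ¬armed holds.
  (¬armed ∨ ¬hot ∨ ready): ¬armed holds.
  (¬armed ∨ ¬hot ∨ pump): ¬armed holds.
  (¬hot ∨ pump ∨ ready): ¬hot holds.
All clauses satisfied.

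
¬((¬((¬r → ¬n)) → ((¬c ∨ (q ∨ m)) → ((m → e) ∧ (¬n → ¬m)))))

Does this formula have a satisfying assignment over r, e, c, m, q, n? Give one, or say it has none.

r = False, e = False, c = True, m = True, q = True, n = True

  ¬((¬((¬r → ¬n)) → ((¬c ∨ (q ∨ m)) → ((m → e) ∧ (¬n → ¬m))))) = True
    ¬((¬r → ¬n)) → ((¬c ∨ (q ∨ m)) → ((m → e) ∧ (¬n → ¬m))) = False
      ¬((¬r → ¬n)) = True
        ¬r → ¬n = False
          ¬r = True
          ¬n = False
      (¬c ∨ (q ∨ m)) → ((m → e) ∧ (¬n → ¬m)) = False
        ¬c ∨ (q ∨ m) = True
          ¬c = False
          q ∨ m = True
        (m → e) ∧ (¬n → ¬m) = False
          m → e = False
          ¬n → ¬m = True
            ¬n = False
            ¬m = False
The formula evaluates to True.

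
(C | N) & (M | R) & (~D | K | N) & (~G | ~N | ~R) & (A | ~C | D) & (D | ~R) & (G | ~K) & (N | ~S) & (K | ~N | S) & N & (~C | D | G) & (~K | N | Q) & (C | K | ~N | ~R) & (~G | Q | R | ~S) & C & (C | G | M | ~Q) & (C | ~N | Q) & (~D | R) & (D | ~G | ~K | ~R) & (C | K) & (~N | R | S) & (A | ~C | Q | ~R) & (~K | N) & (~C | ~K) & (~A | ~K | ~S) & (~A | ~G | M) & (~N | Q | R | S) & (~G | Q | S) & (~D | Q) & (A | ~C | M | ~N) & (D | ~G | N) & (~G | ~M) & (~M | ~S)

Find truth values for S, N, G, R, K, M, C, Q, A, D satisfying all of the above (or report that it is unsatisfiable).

S: True; N: True; G: False; R: True; K: False; M: False; C: True; Q: True; A: True; D: True

Unit clause (N) forces N = True.
Unit clause (C) forces C = True.
In (~C | ~K) only ~K is left, so K = False.
In (K | ~N | S) only S is left, so S = True.
In (~M | ~S) only ~M is left, so M = False.
In (M | R) only R is left, so R = True.
In (~G | ~N | ~R) only ~G is left, so G = False.
In (D | ~R) only D is left, so D = True.
In (~D | Q) only Q is left, so Q = True.
In (A | ~C | M | ~N) only A is left, so A = True.
All clauses satisfied.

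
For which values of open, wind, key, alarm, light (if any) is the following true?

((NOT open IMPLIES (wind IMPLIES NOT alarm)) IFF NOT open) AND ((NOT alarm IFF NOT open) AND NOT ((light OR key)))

open = False; wind = False; key = False; alarm = False; light = False

  (NOT open IMPLIES (wind IMPLIES NOT alarm)) IFF NOT open = True
    NOT open IMPLIES (wind IMPLIES NOT alarm) = True
      NOT open = True
      wind IMPLIES NOT alarm = True
        NOT alarm = True
    NOT open = True
  (NOT alarm IFF NOT open) AND NOT ((light OR key)) = True
    NOT alarm IFF NOT open = True
      NOT alarm = True
      NOT open = True
    NOT ((light OR key)) = True
      light OR key = False
Both conjuncts True, so the formula holds.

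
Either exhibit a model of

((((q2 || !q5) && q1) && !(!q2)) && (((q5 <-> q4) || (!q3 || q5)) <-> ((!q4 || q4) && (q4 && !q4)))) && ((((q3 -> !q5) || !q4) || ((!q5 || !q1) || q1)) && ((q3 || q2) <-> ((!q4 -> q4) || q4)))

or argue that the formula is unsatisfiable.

q1=T; q2=T; q3=T; q4=T; q5=F

  (((q2 || !q5) && q1) && !(!q2)) && (((q5 <-> q4) || (!q3 || q5)) <-> ((!q4 || q4) && (q4 && !q4))) = True
    ((q2 || !q5) && q1) && !(!q2) = True
      (q2 || !q5) && q1 = True
        q2 || !q5 = True
          !q5 = True
      !(!q2) = True
        !q2 = False
    ((q5 <-> q4) || (!q3 || q5)) <-> ((!q4 || q4) && (q4 && !q4)) = True
      (q5 <-> q4) || (!q3 || q5) = False
        q5 <-> q4 = False
        !q3 || q5 = False
          !q3 = False
      (!q4 || q4) && (q4 && !q4) = False
        !q4 || q4 = True
          !q4 = False
        q4 && !q4 = False
          !q4 = False
  (((q3 -> !q5) || !q4) || ((!q5 || !q1) || q1)) && ((q3 || q2) <-> ((!q4 -> q4) || q4)) = True
    ((q3 -> !q5) || !q4) || ((!q5 || !q1) || q1) = True
      (q3 -> !q5) || !q4 = True
        q3 -> !q5 = True
          !q5 = True
        !q4 = False
      (!q5 || !q1) || q1 = True
        !q5 || !q1 = True
          !q5 = True
          !q1 = False
    (q3 || q2) <-> ((!q4 -> q4) || q4) = True
      q3 || q2 = True
      (!q4 -> q4) || q4 = True
        !q4 -> q4 = True
          !q4 = False
Both conjuncts True, so the formula holds.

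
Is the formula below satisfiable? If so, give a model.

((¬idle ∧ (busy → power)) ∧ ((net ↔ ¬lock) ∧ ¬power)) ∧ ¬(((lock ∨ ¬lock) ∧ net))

lock = True; busy = False; net = False; idle = False; power = False

  (¬idle ∧ (busy → power)) ∧ ((net ↔ ¬lock) ∧ ¬power) = True
    ¬idle ∧ (busy → power) = True
      ¬idle = True
      busy → power = True
    (net ↔ ¬lock) ∧ ¬power = True
      net ↔ ¬lock = True
        ¬lock = False
      ¬power = True
  ¬(((lock ∨ ¬lock) ∧ net)) = True
    (lock ∨ ¬lock) ∧ net = False
      lock ∨ ¬lock = True
        ¬lock = False
Both conjuncts True, so the formula holds.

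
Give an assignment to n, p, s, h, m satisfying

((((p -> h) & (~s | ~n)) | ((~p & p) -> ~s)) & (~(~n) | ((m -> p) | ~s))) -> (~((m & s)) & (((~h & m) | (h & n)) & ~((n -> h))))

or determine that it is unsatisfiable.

n: True, p: True, s: False, h: False, m: True

  ((((p -> h) & (~s | ~n)) | ((~p & p) -> ~s)) & (~(~n) | ((m -> p) | ~s))) -> (~((m & s)) & (((~h & m) | (h & n)) & ~((n -> h)))) = True
    (((p -> h) & (~s | ~n)) | ((~p & p) -> ~s)) & (~(~n) | ((m -> p) | ~s)) = True
      ((p -> h) & (~s | ~n)) | ((~p & p) -> ~s) = True
        (p -> h) & (~s | ~n) = False
          p -> h = False
          ~s | ~n = True
            ~s = True
            ~n = False
        (~p & p) -> ~s = True
          ~p & p = False
            ~p = False
          ~s = True
      ~(~n) | ((m -> p) | ~s) = True
        ~(~n) = True
          ~n = False
        (m -> p) | ~s = True
          m -> p = True
          ~s = True
    ~((m & s)) & (((~h & m) | (h & n)) & ~((n -> h))) = True
      ~((m & s)) = True
        m & s = False
      ((~h & m) | (h & n)) & ~((n -> h)) = True
        (~h & m) | (h & n) = True
          ~h & m = True
            ~h = True
          h & n = False
        ~((n -> h)) = True
          n -> h = False
The formula evaluates to True.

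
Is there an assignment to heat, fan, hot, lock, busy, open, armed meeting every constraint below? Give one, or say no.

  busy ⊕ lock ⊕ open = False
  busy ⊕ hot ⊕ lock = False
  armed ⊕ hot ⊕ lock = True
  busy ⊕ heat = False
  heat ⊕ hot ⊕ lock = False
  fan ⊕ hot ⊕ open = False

heat=T, fan=F, hot=F, lock=T, busy=T, open=F, armed=F

busy ⊕ lock ⊕ open = T ⊕ T ⊕ F = False ✓
busy ⊕ hot ⊕ lock = T ⊕ F ⊕ T = False ✓
armed ⊕ hot ⊕ lock = F ⊕ F ⊕ T = True ✓
busy ⊕ heat = T ⊕ T = False ✓
heat ⊕ hot ⊕ lock = T ⊕ F ⊕ T = False ✓
fan ⊕ hot ⊕ open = F ⊕ F ⊕ F = False ✓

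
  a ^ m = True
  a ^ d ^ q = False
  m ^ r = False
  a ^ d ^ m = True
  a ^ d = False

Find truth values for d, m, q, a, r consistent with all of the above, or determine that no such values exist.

d=F, m=T, q=F, a=F, r=T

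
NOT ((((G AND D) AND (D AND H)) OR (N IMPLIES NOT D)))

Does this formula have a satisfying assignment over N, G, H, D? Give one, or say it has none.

N = True; G = True; H = False; D = True

  NOT ((((G AND D) AND (D AND H)) OR (N IMPLIES NOT D))) = True
    ((G AND D) AND (D AND H)) OR (N IMPLIES NOT D) = False
      (G AND D) AND (D AND H) = False
        G AND D = True
        D AND H = False
      N IMPLIES NOT D = False
        NOT D = False
The formula evaluates to True.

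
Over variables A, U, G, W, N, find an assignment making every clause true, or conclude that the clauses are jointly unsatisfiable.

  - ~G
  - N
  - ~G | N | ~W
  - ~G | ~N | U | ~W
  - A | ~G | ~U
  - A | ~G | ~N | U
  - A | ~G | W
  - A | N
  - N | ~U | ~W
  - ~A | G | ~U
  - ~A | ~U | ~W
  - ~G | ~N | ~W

A = True; U = False; G = False; W = False; N = True

Unit clause (~G) forces G = False.
Unit clause (N) forces N = True.
Set A = True.
  then (~A | G | ~U) forces U = False.
Set W = False.
All clauses satisfied.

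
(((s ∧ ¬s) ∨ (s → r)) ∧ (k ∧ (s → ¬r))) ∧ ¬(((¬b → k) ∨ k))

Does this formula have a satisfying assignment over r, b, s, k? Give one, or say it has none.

UNSATISFIABLE

Case k = True: the conjunct ¬(((¬b → k) ∨ k)) becomes ¬((True ∨ True)) = False.
Case k = False: the conjunct k is False.
Both cases fail — unsatisfiable.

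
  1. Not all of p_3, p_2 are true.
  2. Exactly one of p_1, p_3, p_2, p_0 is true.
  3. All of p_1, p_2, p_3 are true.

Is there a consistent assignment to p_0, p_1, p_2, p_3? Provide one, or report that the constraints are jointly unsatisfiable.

No satisfying assignment exists.

Case p_1 = True:
  (2) with p_1=T forces p_3 = False.
  Constraint (3) is violated (p_3=F) — contradiction.
Case p_1 = False:
  Constraint (3) is violated (p_1=F) — contradiction.
Both cases fail — unsatisfiable.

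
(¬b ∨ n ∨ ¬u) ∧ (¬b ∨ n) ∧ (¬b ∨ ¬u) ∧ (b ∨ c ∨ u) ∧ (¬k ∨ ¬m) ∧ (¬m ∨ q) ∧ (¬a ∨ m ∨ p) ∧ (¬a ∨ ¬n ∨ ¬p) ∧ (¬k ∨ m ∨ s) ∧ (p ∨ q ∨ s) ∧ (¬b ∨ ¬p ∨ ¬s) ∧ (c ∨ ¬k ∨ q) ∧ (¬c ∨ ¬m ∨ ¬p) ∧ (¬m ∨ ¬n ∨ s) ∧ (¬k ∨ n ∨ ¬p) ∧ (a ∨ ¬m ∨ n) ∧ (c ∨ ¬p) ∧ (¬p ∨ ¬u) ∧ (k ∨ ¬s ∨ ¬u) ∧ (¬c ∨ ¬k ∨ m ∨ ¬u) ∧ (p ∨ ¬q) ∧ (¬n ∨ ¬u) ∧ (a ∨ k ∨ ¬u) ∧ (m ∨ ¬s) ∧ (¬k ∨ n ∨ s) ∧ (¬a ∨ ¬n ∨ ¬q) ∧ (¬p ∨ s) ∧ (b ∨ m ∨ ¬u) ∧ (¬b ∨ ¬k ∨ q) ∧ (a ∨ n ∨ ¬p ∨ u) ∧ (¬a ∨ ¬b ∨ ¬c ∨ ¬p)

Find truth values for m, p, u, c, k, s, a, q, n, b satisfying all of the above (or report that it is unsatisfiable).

Case p = True:
  (c ∨ ¬p) forces c = True.
  (¬c ∨ ¬m ∨ ¬p) forces m = False.
  (¬p ∨ ¬u) forces u = False.
  (m ∨ ¬s) forces s = False.
  Clause (¬p ∨ s) is falsified — contradiction.
Case p = False:
  (p ∨ ¬q) forces q = False.
  (¬m ∨ q) forces m = False.
  (¬a ∨ m ∨ p) forces a = False.
  (p ∨ q ∨ s) forces s = True.
  Clause (m ∨ ¬s) is falsified — contradiction.
Both cases fail, so the formula is unsatisfiable.

The formula is unsatisfiable.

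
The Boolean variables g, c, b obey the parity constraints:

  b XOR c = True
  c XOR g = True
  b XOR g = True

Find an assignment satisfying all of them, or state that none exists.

Unsatisfiable — no assignment works.

Adding constraints 1, 2, 3 mod 2: every variable appears an even number of times on the left, so the left side is 0.
But the right sides sum to 1 (mod 2). 0 ≠ 1 — the system is inconsistent.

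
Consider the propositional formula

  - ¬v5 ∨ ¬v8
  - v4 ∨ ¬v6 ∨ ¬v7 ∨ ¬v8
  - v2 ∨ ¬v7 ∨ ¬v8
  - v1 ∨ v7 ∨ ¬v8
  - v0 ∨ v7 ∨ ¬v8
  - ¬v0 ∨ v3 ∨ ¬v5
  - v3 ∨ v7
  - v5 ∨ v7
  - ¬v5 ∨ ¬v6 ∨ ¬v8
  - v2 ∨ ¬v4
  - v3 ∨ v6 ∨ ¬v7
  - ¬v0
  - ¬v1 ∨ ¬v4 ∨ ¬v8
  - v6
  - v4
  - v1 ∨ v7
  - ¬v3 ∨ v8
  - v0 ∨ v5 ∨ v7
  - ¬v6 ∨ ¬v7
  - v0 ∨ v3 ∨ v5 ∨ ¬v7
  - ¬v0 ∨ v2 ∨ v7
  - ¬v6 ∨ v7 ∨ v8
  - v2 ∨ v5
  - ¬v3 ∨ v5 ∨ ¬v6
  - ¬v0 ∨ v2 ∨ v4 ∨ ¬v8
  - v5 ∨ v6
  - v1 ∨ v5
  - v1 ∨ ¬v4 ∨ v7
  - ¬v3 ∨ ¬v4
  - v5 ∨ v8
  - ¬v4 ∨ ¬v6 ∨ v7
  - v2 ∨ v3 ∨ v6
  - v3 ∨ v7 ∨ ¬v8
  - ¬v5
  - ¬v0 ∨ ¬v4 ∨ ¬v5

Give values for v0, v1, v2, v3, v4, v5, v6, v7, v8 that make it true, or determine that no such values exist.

Case v5 = True:
  Clause (¬v5) is falsified — contradiction.
Case v5 = False:
  (v5 ∨ v7) forces v7 = True.
  (¬v0) forces v0 = False.
  (v6) forces v6 = True.
  Clause (¬v6 ∨ ¬v7) is falsified — contradiction.
Both cases fail, so the formula is unsatisfiable.

Unsatisfiable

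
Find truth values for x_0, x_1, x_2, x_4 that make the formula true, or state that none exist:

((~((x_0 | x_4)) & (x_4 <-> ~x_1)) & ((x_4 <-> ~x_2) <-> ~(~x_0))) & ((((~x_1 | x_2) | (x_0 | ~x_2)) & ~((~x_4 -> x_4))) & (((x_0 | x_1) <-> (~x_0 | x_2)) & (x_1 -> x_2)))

Unsatisfiable — no assignment works.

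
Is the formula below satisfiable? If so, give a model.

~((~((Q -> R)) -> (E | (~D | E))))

E = False; D = True; R = False; Q = True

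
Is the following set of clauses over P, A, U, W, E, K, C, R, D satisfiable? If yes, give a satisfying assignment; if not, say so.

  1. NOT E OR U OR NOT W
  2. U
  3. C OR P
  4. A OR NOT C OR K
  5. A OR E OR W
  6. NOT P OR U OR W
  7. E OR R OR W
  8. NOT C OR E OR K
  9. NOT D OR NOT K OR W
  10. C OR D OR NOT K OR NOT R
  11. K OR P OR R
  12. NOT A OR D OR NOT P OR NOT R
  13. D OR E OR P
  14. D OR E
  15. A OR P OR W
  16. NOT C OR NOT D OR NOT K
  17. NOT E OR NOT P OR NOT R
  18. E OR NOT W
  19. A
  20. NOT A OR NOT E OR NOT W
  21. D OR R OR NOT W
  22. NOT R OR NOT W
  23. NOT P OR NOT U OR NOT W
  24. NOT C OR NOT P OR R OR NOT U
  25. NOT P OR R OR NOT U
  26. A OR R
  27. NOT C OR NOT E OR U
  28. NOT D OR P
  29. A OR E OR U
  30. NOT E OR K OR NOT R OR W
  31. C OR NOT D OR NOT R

P=F, A=T, U=T, W=F, E=T, K=T, C=T, R=F, D=F

Unit clause (U) forces U = True.
Unit clause (A) forces A = True.
Set P = False.
  then (C OR P) forces C = True.
  then (NOT D OR P) forces D = False.
  then (D OR E OR P) forces E = True.
  then (NOT A OR NOT E OR NOT W) forces W = False.
Try K = False:
  (K OR P OR R) forces R = True.
  clause (NOT E OR K OR NOT R OR W) is falsified — backtrack.
So K = True.
Set R = False.
All clauses satisfied.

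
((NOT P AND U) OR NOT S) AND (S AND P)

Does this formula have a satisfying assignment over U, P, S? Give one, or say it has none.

Unsatisfiable

Case P = True: the formula simplifies to NOT S AND S.
  S = True: the conjunct NOT S is False.
  S = False: the conjunct S is False.
Case P = False: the conjunct P is False.
Both cases fail — unsatisfiable.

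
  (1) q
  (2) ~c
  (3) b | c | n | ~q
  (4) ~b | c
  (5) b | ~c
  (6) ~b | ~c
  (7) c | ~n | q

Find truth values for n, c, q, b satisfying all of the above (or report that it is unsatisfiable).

n = True, c = False, q = True, b = False

Unit clause (q) forces q = True.
Unit clause (~c) forces c = False.
In (~b | c) only ~b is left, so b = False.
In (b | c | n | ~q) only n is left, so n = True.
Check each clause:
  (q): q holds.
  (~c): ~c holds.
  (b | c | n | ~q): n holds.
  (~b | c): ~b holds.
  (b | ~c): ~c holds.
  (~b | ~c): ~b holds.
  (c | ~n | q): q holds.
All clauses satisfied.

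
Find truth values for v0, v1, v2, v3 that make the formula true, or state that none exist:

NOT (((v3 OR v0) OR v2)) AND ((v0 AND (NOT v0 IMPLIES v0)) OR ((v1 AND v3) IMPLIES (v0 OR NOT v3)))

v0=F, v1=T, v2=F, v3=F

  NOT (((v3 OR v0) OR v2)) = True
    (v3 OR v0) OR v2 = False
      v3 OR v0 = False
  (v0 AND (NOT v0 IMPLIES v0)) OR ((v1 AND v3) IMPLIES (v0 OR NOT v3)) = True
    v0 AND (NOT v0 IMPLIES v0) = False
      NOT v0 IMPLIES v0 = False
        NOT v0 = True
    (v1 AND v3) IMPLIES (v0 OR NOT v3) = True
      v1 AND v3 = False
      v0 OR NOT v3 = True
        NOT v3 = True
Both conjuncts True, so the formula holds.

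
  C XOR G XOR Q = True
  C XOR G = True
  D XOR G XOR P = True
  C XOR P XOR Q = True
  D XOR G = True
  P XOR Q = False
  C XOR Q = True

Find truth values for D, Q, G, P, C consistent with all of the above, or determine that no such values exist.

D=T, Q=F, G=F, P=F, C=T

C XOR G XOR Q = T XOR F XOR F = True ✓
C XOR G = T XOR F = True ✓
D XOR G XOR P = T XOR F XOR F = True ✓
C XOR P XOR Q = T XOR F XOR F = True ✓
D XOR G = T XOR F = True ✓
P XOR Q = F XOR F = False ✓
C XOR Q = T XOR F = True ✓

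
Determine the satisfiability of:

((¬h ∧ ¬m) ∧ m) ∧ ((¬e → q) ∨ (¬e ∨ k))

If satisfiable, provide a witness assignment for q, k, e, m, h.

Unsatisfiable

Case m = True: the conjunct ¬m is False.
Case m = False: the conjunct m is False.
Both cases fail — unsatisfiable.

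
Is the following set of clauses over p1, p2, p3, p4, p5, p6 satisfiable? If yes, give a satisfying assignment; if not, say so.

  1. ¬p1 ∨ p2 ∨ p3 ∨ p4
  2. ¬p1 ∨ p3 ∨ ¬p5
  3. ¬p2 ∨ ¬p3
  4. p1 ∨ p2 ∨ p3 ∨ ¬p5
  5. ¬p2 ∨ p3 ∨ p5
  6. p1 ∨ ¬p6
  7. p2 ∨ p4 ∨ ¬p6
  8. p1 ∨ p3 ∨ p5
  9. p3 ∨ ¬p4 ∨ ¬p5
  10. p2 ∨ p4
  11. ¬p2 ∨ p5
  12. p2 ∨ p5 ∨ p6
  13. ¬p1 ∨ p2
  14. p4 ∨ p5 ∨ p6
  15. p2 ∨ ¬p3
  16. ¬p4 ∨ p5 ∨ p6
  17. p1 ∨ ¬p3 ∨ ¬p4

p1: False, p2: True, p3: False, p4: False, p5: True, p6: False

Try p1 = True:
  (¬p1 ∨ p2) forces p2 = True.
  (¬p2 ∨ ¬p3) forces p3 = False.
  (¬p1 ∨ p3 ∨ ¬p5) forces p5 = False.
  clause (¬p2 ∨ p3 ∨ p5) is falsified — backtrack.
So p1 = False.
  then (p1 ∨ ¬p6) forces p6 = False.
Try p2 = False:
  (p2 ∨ p4) forces p4 = True.
  (p2 ∨ p5 ∨ p6) forces p5 = True.
  (p1 ∨ p2 ∨ p3 ∨ ¬p5) forces p3 = True.
  clause (p2 ∨ ¬p3) is falsified — backtrack.
So p2 = True.
  then (¬p2 ∨ ¬p3) forces p3 = False.
  then (¬p2 ∨ p3 ∨ p5) forces p5 = True.
  then (p3 ∨ ¬p4 ∨ ¬p5) forces p4 = False.
All clauses satisfied.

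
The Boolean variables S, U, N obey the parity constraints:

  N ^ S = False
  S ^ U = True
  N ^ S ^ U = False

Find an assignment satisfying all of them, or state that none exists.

S = True, U = False, N = True

N ^ S = T ^ T = False ✓
S ^ U = T ^ F = True ✓
N ^ S ^ U = T ^ T ^ F = False ✓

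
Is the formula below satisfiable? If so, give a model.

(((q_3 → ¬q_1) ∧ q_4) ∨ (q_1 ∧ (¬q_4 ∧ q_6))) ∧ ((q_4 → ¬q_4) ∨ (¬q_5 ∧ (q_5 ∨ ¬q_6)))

q_1: True, q_3: True, q_4: False, q_5: True, q_6: True

  ((q_3 → ¬q_1) ∧ q_4) ∨ (q_1 ∧ (¬q_4 ∧ q_6)) = True
    (q_3 → ¬q_1) ∧ q_4 = False
      q_3 → ¬q_1 = False
        ¬q_1 = False
    q_1 ∧ (¬q_4 ∧ q_6) = True
      ¬q_4 ∧ q_6 = True
        ¬q_4 = True
  (q_4 → ¬q_4) ∨ (¬q_5 ∧ (q_5 ∨ ¬q_6)) = True
    q_4 → ¬q_4 = True
      ¬q_4 = True
    ¬q_5 ∧ (q_5 ∨ ¬q_6) = False
      ¬q_5 = False
      q_5 ∨ ¬q_6 = True
        ¬q_6 = False
Both conjuncts True, so the formula holds.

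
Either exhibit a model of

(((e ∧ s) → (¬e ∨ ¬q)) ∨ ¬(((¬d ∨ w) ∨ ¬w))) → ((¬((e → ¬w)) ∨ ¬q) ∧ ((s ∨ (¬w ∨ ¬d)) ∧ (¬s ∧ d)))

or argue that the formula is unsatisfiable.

e = True; d = False; q = True; w = True; s = True

  (((e ∧ s) → (¬e ∨ ¬q)) ∨ ¬(((¬d ∨ w) ∨ ¬w))) → ((¬((e → ¬w)) ∨ ¬q) ∧ ((s ∨ (¬w ∨ ¬d)) ∧ (¬s ∧ d))) = True
    ((e ∧ s) → (¬e ∨ ¬q)) ∨ ¬(((¬d ∨ w) ∨ ¬w)) = False
      (e ∧ s) → (¬e ∨ ¬q) = False
        e ∧ s = True
        ¬e ∨ ¬q = False
          ¬e = False
          ¬q = False
      ¬(((¬d ∨ w) ∨ ¬w)) = False
        (¬d ∨ w) ∨ ¬w = True
          ¬d ∨ w = True
            ¬d = True
          ¬w = False
    (¬((e → ¬w)) ∨ ¬q) ∧ ((s ∨ (¬w ∨ ¬d)) ∧ (¬s ∧ d)) = False
      ¬((e → ¬w)) ∨ ¬q = True
        ¬((e → ¬w)) = True
          e → ¬w = False
            ¬w = False
        ¬q = False
      (s ∨ (¬w ∨ ¬d)) ∧ (¬s ∧ d) = False
        s ∨ (¬w ∨ ¬d) = True
          ¬w ∨ ¬d = True
            ¬w = False
            ¬d = True
        ¬s ∧ d = False
          ¬s = False
The formula evaluates to True.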